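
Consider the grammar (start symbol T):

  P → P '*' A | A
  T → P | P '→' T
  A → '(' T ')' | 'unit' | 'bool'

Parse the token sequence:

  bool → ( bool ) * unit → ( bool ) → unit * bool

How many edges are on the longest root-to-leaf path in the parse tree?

8

[T [P [A bool]] → [T [P [P [A ( [T [P [A bool]]] )]] * [A unit]] → [T [P [A ( [T [P [A bool]]] )]] → [T [P [P [A unit]] * [A bool]]]]]]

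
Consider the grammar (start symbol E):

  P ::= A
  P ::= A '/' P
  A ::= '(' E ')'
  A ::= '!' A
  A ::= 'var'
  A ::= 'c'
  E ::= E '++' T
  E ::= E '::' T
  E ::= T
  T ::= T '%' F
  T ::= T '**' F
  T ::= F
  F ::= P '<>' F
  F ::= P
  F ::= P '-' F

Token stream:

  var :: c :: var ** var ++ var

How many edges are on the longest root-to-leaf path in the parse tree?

[E [E [E [E [T [F [P [A var]]]]] :: [T [F [P [A c]]]]] :: [T [T [F [P [A var]]]] ** [F [P [A var]]]]] ++ [T [F [P [A var]]]]]

8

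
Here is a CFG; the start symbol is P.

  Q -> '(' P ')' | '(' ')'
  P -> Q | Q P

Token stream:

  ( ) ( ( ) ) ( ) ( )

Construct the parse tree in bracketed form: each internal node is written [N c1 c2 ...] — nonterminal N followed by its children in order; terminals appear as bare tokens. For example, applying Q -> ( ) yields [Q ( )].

[P [Q ( )] [P [Q ( [P [Q ( )]] )] [P [Q ( )] [P [Q ( )]]]]]

P
Q P
( ) P
( ) Q P
( ) ( P ) P
( ) ( Q ) P
( ) ( ( ) ) P
( ) ( ( ) ) Q P
( ) ( ( ) ) ( ) P
( ) ( ( ) ) ( ) Q
( ) ( ( ) ) ( ) ( )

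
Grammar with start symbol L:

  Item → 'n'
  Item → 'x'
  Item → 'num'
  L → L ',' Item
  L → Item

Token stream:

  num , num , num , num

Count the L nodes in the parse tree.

4

[L [L [L [L [Item num]] , [Item num]] , [Item num]] , [Item num]]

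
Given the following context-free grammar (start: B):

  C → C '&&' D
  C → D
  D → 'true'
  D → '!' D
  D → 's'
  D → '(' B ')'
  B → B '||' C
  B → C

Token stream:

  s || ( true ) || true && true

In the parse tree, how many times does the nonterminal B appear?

4

[B [B [B [C [D s]]] || [C [D ( [B [C [D true]]] )]]] || [C [C [D true]] && [D true]]]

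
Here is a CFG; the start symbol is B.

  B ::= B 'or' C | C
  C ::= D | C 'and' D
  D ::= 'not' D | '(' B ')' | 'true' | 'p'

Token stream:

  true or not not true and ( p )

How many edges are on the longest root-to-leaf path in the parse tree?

6

[B [B [C [D true]]] or [C [C [D not [D not [D true]]]] and [D ( [B [C [D p]]] )]]]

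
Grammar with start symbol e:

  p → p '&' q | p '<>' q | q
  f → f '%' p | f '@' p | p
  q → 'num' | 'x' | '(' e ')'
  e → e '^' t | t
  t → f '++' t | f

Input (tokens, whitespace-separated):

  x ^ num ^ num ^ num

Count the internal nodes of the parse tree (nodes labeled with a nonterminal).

20

[e [e [e [e [t [f [p [q x]]]]] ^ [t [f [p [q num]]]]] ^ [t [f [p [q num]]]]] ^ [t [f [p [q num]]]]]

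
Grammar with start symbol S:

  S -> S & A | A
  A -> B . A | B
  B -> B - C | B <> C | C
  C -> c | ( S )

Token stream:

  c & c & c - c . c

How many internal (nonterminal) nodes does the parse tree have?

[S [S [S [A [B [C c]]]] & [A [B [C c]]]] & [A [B [B [C c]] - [C c]] . [A [B [C c]]]]]

17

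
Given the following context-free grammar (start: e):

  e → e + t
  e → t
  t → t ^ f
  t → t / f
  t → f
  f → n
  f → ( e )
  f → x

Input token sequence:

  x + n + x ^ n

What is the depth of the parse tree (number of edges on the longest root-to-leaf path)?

[e [e [e [t [f x]]] + [t [f n]]] + [t [t [f x]] ^ [f n]]]

5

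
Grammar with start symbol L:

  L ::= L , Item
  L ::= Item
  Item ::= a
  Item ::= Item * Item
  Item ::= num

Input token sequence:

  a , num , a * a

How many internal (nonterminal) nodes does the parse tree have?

8

[L [L [L [Item a]] , [Item num]] , [Item [Item a] * [Item a]]]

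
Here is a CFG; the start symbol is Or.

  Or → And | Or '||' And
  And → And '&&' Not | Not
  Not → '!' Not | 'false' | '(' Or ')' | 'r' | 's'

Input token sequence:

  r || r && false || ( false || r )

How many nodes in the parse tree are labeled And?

[Or [Or [Or [And [Not r]]] || [And [And [Not r]] && [Not false]]] || [And [Not ( [Or [Or [And [Not false]]] || [And [Not r]]] )]]]

6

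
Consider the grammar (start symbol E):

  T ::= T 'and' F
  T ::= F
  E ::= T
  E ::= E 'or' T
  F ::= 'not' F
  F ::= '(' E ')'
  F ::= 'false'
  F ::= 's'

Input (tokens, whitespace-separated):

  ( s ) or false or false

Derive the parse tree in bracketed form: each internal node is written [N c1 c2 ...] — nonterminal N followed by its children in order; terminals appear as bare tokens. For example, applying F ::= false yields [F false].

[E [E [E [T [F ( [E [T [F s]]] )]]] or [T [F false]]] or [T [F false]]]

E
E or T
E or T or T
T or T or T
F or T or T
( E ) or T or T
( T ) or T or T
( F ) or T or T
( s ) or T or T
( s ) or F or T
( s ) or false or T
( s ) or false or F
( s ) or false or false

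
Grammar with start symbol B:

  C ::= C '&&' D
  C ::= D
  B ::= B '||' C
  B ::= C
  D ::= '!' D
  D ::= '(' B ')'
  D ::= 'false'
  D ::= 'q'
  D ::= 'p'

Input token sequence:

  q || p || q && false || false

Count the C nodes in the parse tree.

5

[B [B [B [B [C [D q]]] || [C [D p]]] || [C [C [D q]] && [D false]]] || [C [D false]]]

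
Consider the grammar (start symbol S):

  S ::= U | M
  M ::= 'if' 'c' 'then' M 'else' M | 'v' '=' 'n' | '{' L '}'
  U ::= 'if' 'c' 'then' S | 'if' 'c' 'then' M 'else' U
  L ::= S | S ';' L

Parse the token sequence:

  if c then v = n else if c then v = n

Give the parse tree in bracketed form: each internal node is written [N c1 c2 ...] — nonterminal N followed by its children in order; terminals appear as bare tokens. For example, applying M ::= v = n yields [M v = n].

[S [U if c then [M v = n] else [U if c then [S [M v = n]]]]]

S
U
if c then M else U
if c then v = n else U
if c then v = n else if c then S
if c then v = n else if c then M
if c then v = n else if c then v = n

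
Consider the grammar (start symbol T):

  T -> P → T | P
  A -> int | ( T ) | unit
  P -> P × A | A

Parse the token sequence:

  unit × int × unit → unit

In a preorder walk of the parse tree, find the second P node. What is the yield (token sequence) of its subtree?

[T [P [P [P [A unit]] × [A int]] × [A unit]] → [T [P [A unit]]]]

unit × int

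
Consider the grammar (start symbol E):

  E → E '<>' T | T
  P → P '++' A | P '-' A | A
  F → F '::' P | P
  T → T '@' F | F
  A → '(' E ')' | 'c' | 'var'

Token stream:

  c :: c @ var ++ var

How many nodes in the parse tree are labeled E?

[E [T [T [F [F [P [A c]]] :: [P [A c]]]] @ [F [P [P [A var]] ++ [A var]]]]]

1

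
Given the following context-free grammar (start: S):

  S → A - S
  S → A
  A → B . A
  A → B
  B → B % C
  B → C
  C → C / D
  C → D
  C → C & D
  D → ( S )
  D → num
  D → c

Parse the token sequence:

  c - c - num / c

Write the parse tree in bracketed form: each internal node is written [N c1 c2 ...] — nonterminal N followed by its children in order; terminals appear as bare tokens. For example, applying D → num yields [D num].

S
A - S
B - S
C - S
D - S
c - S
c - A - S
c - B - S
c - C - S
c - D - S
c - c - S
c - c - A
c - c - B
c - c - C
c - c - C / D
c - c - D / D
c - c - num / D
c - c - num / c

[S [A [B [C [D c]]]] - [S [A [B [C [D c]]]] - [S [A [B [C [C [D num]] / [D c]]]]]]]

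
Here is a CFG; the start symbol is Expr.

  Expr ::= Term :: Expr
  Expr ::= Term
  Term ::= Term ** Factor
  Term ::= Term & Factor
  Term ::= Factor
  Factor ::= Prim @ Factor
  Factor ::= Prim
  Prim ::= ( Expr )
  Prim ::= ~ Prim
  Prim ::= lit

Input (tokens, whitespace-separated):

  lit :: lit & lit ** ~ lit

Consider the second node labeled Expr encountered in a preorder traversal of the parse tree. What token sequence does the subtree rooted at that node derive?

[Expr [Term [Factor [Prim lit]]] :: [Expr [Term [Term [Term [Factor [Prim lit]]] & [Factor [Prim lit]]] ** [Factor [Prim ~ [Prim lit]]]]]]

lit & lit ** ~ lit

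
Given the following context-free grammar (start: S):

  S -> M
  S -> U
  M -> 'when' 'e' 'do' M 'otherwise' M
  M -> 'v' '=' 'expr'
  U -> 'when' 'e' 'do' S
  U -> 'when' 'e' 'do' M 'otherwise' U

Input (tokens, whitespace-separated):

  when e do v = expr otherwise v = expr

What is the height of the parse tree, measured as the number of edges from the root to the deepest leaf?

[S [M when e do [M v = expr] otherwise [M v = expr]]]

3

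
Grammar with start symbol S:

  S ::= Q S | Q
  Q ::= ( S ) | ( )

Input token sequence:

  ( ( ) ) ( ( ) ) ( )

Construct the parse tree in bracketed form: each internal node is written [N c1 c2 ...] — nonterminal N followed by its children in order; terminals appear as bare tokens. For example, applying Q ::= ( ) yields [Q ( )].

S
Q S
( S ) S
( Q ) S
( ( ) ) S
( ( ) ) Q S
( ( ) ) ( S ) S
( ( ) ) ( Q ) S
( ( ) ) ( ( ) ) S
( ( ) ) ( ( ) ) Q
( ( ) ) ( ( ) ) ( )

[S [Q ( [S [Q ( )]] )] [S [Q ( [S [Q ( )]] )] [S [Q ( )]]]]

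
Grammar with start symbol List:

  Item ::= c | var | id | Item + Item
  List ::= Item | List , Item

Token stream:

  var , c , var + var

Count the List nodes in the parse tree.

3

[List [List [List [Item var]] , [Item c]] , [Item [Item var] + [Item var]]]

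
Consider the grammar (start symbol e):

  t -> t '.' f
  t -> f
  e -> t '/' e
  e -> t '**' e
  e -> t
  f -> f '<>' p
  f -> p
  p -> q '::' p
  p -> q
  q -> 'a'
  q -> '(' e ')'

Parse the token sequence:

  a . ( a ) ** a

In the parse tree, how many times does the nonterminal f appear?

4

[e [t [t [f [p [q a]]]] . [f [p [q ( [e [t [f [p [q a]]]]] )]]]] ** [e [t [f [p [q a]]]]]]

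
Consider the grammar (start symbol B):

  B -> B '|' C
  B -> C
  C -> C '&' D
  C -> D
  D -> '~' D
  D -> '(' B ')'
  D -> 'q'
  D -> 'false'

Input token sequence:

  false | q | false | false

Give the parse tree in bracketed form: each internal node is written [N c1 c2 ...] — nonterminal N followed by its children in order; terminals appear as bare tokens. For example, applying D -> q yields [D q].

[B [B [B [B [C [D false]]] | [C [D q]]] | [C [D false]]] | [C [D false]]]

B
B | C
B | C | C
B | C | C | C
C | C | C | C
D | C | C | C
false | C | C | C
false | D | C | C
false | q | C | C
false | q | D | C
false | q | false | C
false | q | false | D
false | q | false | false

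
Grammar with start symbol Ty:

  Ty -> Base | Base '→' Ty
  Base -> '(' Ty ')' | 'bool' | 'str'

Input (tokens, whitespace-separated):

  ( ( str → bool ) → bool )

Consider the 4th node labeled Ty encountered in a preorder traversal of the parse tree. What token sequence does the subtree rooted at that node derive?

bool

[Ty [Base ( [Ty [Base ( [Ty [Base str] → [Ty [Base bool]]] )] → [Ty [Base bool]]] )]]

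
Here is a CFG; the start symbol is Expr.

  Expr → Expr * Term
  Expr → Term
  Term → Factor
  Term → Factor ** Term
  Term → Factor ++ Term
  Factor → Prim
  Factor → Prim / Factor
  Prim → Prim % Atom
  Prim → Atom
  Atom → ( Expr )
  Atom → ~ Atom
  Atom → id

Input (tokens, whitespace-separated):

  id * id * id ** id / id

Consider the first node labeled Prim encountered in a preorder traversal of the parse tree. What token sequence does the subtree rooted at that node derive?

[Expr [Expr [Expr [Term [Factor [Prim [Atom id]]]]] * [Term [Factor [Prim [Atom id]]]]] * [Term [Factor [Prim [Atom id]]] ** [Term [Factor [Prim [Atom id]] / [Factor [Prim [Atom id]]]]]]]

id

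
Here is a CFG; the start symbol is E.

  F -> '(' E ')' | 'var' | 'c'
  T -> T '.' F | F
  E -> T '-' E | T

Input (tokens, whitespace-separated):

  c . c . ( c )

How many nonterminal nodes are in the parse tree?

[E [T [T [T [F c]] . [F c]] . [F ( [E [T [F c]]] )]]]

10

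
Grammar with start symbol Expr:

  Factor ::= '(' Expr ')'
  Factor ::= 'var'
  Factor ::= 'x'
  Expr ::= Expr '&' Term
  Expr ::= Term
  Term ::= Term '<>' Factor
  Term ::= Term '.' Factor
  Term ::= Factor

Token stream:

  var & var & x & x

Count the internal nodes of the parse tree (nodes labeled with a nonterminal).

12

[Expr [Expr [Expr [Expr [Term [Factor var]]] & [Term [Factor var]]] & [Term [Factor x]]] & [Term [Factor x]]]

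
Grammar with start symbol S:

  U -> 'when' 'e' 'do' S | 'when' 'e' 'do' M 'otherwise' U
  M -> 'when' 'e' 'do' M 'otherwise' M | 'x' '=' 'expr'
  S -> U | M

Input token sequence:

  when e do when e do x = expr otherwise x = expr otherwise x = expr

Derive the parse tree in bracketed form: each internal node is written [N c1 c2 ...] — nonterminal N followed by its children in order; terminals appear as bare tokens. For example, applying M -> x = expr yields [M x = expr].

S
M
when e do M otherwise M
when e do when e do M otherwise M otherwise M
when e do when e do x = expr otherwise M otherwise M
when e do when e do x = expr otherwise x = expr otherwise M
when e do when e do x = expr otherwise x = expr otherwise x = expr

[S [M when e do [M when e do [M x = expr] otherwise [M x = expr]] otherwise [M x = expr]]]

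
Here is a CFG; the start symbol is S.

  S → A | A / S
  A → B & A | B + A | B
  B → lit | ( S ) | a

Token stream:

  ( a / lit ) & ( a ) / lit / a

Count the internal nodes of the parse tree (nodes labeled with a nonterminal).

[S [A [B ( [S [A [B a]] / [S [A [B lit]]]] )] & [A [B ( [S [A [B a]]] )]]] / [S [A [B lit]] / [S [A [B a]]]]]

20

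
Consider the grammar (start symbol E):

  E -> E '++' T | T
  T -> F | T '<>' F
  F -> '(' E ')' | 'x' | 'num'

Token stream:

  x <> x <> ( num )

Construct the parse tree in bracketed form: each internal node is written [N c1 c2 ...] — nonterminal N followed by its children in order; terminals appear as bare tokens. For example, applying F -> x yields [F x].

[E [T [T [T [F x]] <> [F x]] <> [F ( [E [T [F num]]] )]]]

E
T
T <> F
T <> F <> F
F <> F <> F
x <> F <> F
x <> x <> F
x <> x <> ( E )
x <> x <> ( T )
x <> x <> ( F )
x <> x <> ( num )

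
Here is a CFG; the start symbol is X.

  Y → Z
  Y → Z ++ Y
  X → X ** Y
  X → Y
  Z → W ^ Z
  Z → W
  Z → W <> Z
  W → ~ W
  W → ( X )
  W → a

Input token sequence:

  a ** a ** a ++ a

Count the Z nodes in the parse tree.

[X [X [X [Y [Z [W a]]]] ** [Y [Z [W a]]]] ** [Y [Z [W a]] ++ [Y [Z [W a]]]]]

4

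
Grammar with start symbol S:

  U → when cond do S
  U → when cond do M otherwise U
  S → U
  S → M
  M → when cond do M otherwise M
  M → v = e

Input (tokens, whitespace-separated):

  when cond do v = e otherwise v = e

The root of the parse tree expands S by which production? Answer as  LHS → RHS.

[S [M when cond do [M v = e] otherwise [M v = e]]]

S → M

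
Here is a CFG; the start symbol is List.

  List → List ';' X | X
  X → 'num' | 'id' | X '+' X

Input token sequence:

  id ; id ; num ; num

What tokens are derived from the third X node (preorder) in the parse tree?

[List [List [List [List [X id]] ; [X id]] ; [X num]] ; [X num]]

num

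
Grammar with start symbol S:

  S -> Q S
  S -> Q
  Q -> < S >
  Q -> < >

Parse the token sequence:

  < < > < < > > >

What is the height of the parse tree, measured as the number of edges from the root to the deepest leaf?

[S [Q < [S [Q < >] [S [Q < [S [Q < >]] >]]] >]]

7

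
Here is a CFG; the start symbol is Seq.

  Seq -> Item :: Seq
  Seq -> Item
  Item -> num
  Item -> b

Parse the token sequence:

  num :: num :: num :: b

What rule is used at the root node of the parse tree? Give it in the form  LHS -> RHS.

Seq -> Item :: Seq

[Seq [Item num] :: [Seq [Item num] :: [Seq [Item num] :: [Seq [Item b]]]]]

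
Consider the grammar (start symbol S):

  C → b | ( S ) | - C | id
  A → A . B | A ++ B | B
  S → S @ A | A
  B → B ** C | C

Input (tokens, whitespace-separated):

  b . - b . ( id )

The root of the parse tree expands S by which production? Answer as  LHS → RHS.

S → A

[S [A [A [A [B [C b]]] . [B [C - [C b]]]] . [B [C ( [S [A [B [C id]]]] )]]]]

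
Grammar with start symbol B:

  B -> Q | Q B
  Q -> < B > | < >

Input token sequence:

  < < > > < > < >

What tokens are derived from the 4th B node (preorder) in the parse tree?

[B [Q < [B [Q < >]] >] [B [Q < >] [B [Q < >]]]]

< >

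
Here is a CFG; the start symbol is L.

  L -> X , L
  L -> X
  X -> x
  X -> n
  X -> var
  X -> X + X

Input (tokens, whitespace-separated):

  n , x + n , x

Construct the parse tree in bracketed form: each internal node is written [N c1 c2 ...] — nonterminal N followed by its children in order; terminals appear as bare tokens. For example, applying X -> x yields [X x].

[L [X n] , [L [X [X x] + [X n]] , [L [X x]]]]

L
X , L
n , L
n , X , L
n , X + X , L
n , x + X , L
n , x + n , L
n , x + n , X
n , x + n , x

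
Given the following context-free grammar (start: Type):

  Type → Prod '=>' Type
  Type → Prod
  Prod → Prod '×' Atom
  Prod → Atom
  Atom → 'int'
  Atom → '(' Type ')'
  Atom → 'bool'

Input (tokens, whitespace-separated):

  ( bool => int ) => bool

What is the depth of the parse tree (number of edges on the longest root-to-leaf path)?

7

[Type [Prod [Atom ( [Type [Prod [Atom bool]] => [Type [Prod [Atom int]]]] )]] => [Type [Prod [Atom bool]]]]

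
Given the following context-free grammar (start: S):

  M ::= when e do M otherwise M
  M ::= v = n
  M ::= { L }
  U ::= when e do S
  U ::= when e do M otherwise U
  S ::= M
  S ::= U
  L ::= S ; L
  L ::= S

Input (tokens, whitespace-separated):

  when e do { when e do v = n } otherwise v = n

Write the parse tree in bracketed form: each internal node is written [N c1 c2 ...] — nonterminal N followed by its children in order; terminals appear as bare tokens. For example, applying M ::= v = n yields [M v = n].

[S [M when e do [M { [L [S [U when e do [S [M v = n]]]]] }] otherwise [M v = n]]]

S
M
when e do M otherwise M
when e do { L } otherwise M
when e do { S } otherwise M
when e do { U } otherwise M
when e do { when e do S } otherwise M
when e do { when e do M } otherwise M
when e do { when e do v = n } otherwise M
when e do { when e do v = n } otherwise v = n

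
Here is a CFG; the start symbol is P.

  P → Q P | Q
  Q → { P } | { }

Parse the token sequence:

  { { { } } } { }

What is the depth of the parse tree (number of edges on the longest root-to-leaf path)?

[P [Q { [P [Q { [P [Q { }]] }]] }] [P [Q { }]]]

6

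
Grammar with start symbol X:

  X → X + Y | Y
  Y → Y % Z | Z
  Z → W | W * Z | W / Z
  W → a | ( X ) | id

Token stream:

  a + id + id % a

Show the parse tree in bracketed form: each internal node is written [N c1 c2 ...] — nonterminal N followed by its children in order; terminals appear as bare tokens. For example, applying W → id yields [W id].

[X [X [X [Y [Z [W a]]]] + [Y [Z [W id]]]] + [Y [Y [Z [W id]]] % [Z [W a]]]]

X
X + Y
X + Y + Y
Y + Y + Y
Z + Y + Y
W + Y + Y
a + Y + Y
a + Z + Y
a + W + Y
a + id + Y
a + id + Y % Z
a + id + Z % Z
a + id + W % Z
a + id + id % Z
a + id + id % W
a + id + id % a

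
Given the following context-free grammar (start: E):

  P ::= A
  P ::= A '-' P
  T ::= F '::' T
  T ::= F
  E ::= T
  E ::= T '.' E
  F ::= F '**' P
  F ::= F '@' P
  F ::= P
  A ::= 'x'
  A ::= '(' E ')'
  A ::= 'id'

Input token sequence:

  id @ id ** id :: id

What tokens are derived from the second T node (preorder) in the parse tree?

id

[E [T [F [F [F [P [A id]]] @ [P [A id]]] ** [P [A id]]] :: [T [F [P [A id]]]]]]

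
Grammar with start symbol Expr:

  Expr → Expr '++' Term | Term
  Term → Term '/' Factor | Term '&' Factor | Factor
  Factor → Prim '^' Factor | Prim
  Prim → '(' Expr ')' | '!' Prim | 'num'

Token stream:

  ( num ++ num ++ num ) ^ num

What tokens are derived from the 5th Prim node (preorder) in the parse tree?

[Expr [Term [Factor [Prim ( [Expr [Expr [Expr [Term [Factor [Prim num]]]] ++ [Term [Factor [Prim num]]]] ++ [Term [Factor [Prim num]]]] )] ^ [Factor [Prim num]]]]]

num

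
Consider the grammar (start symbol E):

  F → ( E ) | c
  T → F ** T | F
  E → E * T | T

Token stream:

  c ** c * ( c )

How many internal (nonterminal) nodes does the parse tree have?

[E [E [T [F c] ** [T [F c]]]] * [T [F ( [E [T [F c]]] )]]]

11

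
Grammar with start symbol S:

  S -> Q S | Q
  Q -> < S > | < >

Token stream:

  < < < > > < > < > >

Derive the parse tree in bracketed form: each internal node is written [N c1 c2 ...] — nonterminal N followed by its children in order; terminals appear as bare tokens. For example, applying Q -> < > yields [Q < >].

[S [Q < [S [Q < [S [Q < >]] >] [S [Q < >] [S [Q < >]]]] >]]

S
Q
< S >
< Q S >
< < S > S >
< < Q > S >
< < < > > S >
< < < > > Q S >
< < < > > < > S >
< < < > > < > Q >
< < < > > < > < > >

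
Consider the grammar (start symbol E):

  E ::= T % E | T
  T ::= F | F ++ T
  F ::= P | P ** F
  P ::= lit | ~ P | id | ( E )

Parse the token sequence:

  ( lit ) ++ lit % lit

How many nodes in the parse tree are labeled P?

[E [T [F [P ( [E [T [F [P lit]]]] )]] ++ [T [F [P lit]]]] % [E [T [F [P lit]]]]]

4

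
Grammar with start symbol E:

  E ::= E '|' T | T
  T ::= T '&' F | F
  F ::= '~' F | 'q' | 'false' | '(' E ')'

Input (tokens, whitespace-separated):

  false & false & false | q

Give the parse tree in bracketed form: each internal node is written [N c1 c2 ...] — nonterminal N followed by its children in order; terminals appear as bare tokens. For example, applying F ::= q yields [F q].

E
E | T
T | T
T & F | T
T & F & F | T
F & F & F | T
false & F & F | T
false & false & F | T
false & false & false | T
false & false & false | F
false & false & false | q

[E [E [T [T [T [F false]] & [F false]] & [F false]]] | [T [F q]]]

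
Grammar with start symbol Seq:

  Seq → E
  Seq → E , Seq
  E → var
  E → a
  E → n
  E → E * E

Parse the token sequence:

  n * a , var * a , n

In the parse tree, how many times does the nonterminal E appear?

[Seq [E [E n] * [E a]] , [Seq [E [E var] * [E a]] , [Seq [E n]]]]

7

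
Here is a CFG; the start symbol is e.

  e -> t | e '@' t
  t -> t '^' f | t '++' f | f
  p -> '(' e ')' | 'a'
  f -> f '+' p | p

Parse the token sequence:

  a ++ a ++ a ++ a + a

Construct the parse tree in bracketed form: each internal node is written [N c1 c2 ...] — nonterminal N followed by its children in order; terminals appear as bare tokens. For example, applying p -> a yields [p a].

[e [t [t [t [t [f [p a]]] ++ [f [p a]]] ++ [f [p a]]] ++ [f [f [p a]] + [p a]]]]

e
t
t ++ f
t ++ f ++ f
t ++ f ++ f ++ f
f ++ f ++ f ++ f
p ++ f ++ f ++ f
a ++ f ++ f ++ f
a ++ p ++ f ++ f
a ++ a ++ f ++ f
a ++ a ++ p ++ f
a ++ a ++ a ++ f
a ++ a ++ a ++ f + p
a ++ a ++ a ++ p + p
a ++ a ++ a ++ a + p
a ++ a ++ a ++ a + a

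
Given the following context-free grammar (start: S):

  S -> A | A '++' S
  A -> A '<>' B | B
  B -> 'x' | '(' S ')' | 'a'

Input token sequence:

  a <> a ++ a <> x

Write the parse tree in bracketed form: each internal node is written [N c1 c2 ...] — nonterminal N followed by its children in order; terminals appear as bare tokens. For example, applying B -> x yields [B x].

S
A ++ S
A <> B ++ S
B <> B ++ S
a <> B ++ S
a <> a ++ S
a <> a ++ A
a <> a ++ A <> B
a <> a ++ B <> B
a <> a ++ a <> B
a <> a ++ a <> x

[S [A [A [B a]] <> [B a]] ++ [S [A [A [B a]] <> [B x]]]]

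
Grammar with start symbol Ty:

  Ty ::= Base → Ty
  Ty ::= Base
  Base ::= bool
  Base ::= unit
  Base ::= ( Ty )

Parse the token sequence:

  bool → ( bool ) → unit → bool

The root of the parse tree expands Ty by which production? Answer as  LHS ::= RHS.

[Ty [Base bool] → [Ty [Base ( [Ty [Base bool]] )] → [Ty [Base unit] → [Ty [Base bool]]]]]

Ty ::= Base → Ty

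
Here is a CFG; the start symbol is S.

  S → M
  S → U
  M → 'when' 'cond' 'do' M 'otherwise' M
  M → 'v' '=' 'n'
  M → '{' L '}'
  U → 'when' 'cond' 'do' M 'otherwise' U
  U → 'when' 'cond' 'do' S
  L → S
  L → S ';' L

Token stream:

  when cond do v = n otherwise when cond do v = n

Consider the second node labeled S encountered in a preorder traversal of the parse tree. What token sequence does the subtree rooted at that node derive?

v = n

[S [U when cond do [M v = n] otherwise [U when cond do [S [M v = n]]]]]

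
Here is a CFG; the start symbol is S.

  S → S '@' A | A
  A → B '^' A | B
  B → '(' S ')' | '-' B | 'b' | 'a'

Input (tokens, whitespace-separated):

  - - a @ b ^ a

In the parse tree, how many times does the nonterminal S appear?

2

[S [S [A [B - [B - [B a]]]]] @ [A [B b] ^ [A [B a]]]]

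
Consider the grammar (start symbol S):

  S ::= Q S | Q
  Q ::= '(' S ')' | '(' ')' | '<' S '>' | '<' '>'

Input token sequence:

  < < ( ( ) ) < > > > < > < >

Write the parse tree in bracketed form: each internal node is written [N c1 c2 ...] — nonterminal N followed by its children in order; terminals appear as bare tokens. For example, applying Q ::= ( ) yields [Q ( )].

[S [Q < [S [Q < [S [Q ( [S [Q ( )]] )] [S [Q < >]]] >]] >] [S [Q < >] [S [Q < >]]]]

S
Q S
< S > S
< Q > S
< < S > > S
< < Q S > > S
< < ( S ) S > > S
< < ( Q ) S > > S
< < ( ( ) ) S > > S
< < ( ( ) ) Q > > S
< < ( ( ) ) < > > > S
< < ( ( ) ) < > > > Q S
< < ( ( ) ) < > > > < > S
< < ( ( ) ) < > > > < > Q
< < ( ( ) ) < > > > < > < >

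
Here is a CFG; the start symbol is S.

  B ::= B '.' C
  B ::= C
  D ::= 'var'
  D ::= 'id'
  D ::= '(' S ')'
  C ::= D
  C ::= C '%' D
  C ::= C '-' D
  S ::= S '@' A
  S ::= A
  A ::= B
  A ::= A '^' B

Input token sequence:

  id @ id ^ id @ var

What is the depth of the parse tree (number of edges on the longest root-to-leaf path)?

7

[S [S [S [A [B [C [D id]]]]] @ [A [A [B [C [D id]]]] ^ [B [C [D id]]]]] @ [A [B [C [D var]]]]]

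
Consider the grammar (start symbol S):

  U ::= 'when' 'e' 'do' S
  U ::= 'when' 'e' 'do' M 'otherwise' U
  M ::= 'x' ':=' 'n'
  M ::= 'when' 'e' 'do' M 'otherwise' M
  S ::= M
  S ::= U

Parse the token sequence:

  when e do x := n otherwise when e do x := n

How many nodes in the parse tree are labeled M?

2

[S [U when e do [M x := n] otherwise [U when e do [S [M x := n]]]]]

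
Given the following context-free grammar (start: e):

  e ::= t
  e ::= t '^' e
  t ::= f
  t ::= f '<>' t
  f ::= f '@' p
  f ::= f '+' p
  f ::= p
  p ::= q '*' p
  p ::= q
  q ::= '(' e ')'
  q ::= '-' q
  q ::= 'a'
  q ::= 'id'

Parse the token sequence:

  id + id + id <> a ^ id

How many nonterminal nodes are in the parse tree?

[e [t [f [f [f [p [q id]]] + [p [q id]]] + [p [q id]]] <> [t [f [p [q a]]]]] ^ [e [t [f [p [q id]]]]]]

20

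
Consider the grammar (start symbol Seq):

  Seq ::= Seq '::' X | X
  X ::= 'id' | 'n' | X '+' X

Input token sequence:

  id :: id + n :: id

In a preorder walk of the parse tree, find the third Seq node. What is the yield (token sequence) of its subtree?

id

[Seq [Seq [Seq [X id]] :: [X [X id] + [X n]]] :: [X id]]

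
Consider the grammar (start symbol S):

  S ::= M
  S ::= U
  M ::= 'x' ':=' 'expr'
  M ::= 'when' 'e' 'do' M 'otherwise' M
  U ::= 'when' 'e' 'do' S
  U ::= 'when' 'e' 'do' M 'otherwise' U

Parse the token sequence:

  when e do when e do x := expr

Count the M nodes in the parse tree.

[S [U when e do [S [U when e do [S [M x := expr]]]]]]

1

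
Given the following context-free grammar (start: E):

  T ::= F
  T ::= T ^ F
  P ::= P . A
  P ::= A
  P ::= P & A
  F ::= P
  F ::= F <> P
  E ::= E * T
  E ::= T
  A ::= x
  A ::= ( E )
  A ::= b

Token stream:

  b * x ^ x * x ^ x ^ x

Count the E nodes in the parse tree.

3

[E [E [E [T [F [P [A b]]]]] * [T [T [F [P [A x]]]] ^ [F [P [A x]]]]] * [T [T [T [F [P [A x]]]] ^ [F [P [A x]]]] ^ [F [P [A x]]]]]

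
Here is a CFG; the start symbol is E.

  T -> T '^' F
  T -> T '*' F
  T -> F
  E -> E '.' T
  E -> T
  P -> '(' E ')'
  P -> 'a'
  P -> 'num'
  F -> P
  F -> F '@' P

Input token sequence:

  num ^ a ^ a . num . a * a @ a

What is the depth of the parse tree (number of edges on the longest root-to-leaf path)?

8

[E [E [E [T [T [T [F [P num]]] ^ [F [P a]]] ^ [F [P a]]]] . [T [F [P num]]]] . [T [T [F [P a]]] * [F [F [P a]] @ [P a]]]]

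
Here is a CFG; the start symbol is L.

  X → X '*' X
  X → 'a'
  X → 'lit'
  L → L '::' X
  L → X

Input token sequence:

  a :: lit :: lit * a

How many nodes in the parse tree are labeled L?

3

[L [L [L [X a]] :: [X lit]] :: [X [X lit] * [X a]]]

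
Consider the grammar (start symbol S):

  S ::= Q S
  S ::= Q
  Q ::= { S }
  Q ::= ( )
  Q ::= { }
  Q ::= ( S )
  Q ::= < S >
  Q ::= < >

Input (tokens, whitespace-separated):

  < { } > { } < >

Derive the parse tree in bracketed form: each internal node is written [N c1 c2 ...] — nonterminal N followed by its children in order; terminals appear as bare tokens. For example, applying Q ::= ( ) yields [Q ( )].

S
Q S
< S > S
< Q > S
< { } > S
< { } > Q S
< { } > { } S
< { } > { } Q
< { } > { } < >

[S [Q < [S [Q { }]] >] [S [Q { }] [S [Q < >]]]]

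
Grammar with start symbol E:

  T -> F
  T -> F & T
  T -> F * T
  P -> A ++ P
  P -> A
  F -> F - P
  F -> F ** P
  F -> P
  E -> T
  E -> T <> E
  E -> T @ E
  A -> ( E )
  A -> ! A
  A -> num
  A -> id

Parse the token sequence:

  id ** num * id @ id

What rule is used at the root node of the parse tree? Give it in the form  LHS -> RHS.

[E [T [F [F [P [A id]]] ** [P [A num]]] * [T [F [P [A id]]]]] @ [E [T [F [P [A id]]]]]]

E -> T @ E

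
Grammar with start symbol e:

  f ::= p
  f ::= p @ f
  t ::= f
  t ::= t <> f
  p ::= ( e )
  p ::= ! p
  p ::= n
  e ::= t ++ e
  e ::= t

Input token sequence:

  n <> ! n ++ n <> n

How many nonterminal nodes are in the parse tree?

[e [t [t [f [p n]]] <> [f [p ! [p n]]]] ++ [e [t [t [f [p n]]] <> [f [p n]]]]]

15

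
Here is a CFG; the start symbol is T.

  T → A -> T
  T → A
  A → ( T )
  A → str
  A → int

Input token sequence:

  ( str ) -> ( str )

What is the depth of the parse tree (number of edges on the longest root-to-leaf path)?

5

[T [A ( [T [A str]] )] -> [T [A ( [T [A str]] )]]]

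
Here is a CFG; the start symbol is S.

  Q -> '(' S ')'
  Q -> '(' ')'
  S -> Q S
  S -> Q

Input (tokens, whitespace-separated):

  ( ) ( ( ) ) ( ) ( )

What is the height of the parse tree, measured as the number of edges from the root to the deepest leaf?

[S [Q ( )] [S [Q ( [S [Q ( )]] )] [S [Q ( )] [S [Q ( )]]]]]

5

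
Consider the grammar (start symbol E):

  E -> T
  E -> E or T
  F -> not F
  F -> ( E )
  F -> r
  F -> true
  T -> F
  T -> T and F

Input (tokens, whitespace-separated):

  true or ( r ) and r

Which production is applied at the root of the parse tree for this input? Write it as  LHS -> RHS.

[E [E [T [F true]]] or [T [T [F ( [E [T [F r]]] )]] and [F r]]]

E -> E or T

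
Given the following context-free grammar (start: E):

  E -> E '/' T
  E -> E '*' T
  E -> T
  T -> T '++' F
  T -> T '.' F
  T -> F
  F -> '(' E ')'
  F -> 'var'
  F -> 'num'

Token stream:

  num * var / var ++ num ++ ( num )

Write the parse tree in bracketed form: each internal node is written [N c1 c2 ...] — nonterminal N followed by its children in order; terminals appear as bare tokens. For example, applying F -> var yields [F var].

[E [E [E [T [F num]]] * [T [F var]]] / [T [T [T [F var]] ++ [F num]] ++ [F ( [E [T [F num]]] )]]]

E
E / T
E * T / T
T * T / T
F * T / T
num * T / T
num * F / T
num * var / T
num * var / T ++ F
num * var / T ++ F ++ F
num * var / F ++ F ++ F
num * var / var ++ F ++ F
num * var / var ++ num ++ F
num * var / var ++ num ++ ( E )
num * var / var ++ num ++ ( T )
num * var / var ++ num ++ ( F )
num * var / var ++ num ++ ( num )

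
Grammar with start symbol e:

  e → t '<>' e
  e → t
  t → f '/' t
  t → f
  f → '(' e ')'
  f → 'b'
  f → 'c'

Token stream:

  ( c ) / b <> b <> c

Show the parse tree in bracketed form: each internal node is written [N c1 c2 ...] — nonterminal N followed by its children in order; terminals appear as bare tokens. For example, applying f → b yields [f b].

[e [t [f ( [e [t [f c]]] )] / [t [f b]]] <> [e [t [f b]] <> [e [t [f c]]]]]

e
t <> e
f / t <> e
( e ) / t <> e
( t ) / t <> e
( f ) / t <> e
( c ) / t <> e
( c ) / f <> e
( c ) / b <> e
( c ) / b <> t <> e
( c ) / b <> f <> e
( c ) / b <> b <> e
( c ) / b <> b <> t
( c ) / b <> b <> f
( c ) / b <> b <> c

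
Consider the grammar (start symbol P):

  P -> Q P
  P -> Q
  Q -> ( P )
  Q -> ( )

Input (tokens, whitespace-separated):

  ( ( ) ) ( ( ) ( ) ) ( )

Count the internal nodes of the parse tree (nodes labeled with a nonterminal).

12

[P [Q ( [P [Q ( )]] )] [P [Q ( [P [Q ( )] [P [Q ( )]]] )] [P [Q ( )]]]]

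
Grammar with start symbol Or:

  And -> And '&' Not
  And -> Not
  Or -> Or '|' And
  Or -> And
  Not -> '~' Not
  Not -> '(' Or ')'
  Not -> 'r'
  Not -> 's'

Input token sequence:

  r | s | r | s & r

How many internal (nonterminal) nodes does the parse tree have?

14

[Or [Or [Or [Or [And [Not r]]] | [And [Not s]]] | [And [Not r]]] | [And [And [Not s]] & [Not r]]]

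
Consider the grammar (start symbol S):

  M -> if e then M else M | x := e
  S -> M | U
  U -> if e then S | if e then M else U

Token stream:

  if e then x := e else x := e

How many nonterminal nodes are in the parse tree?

[S [M if e then [M x := e] else [M x := e]]]

4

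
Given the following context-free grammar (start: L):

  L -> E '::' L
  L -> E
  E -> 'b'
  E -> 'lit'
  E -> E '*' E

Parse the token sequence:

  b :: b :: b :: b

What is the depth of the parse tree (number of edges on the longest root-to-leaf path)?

5

[L [E b] :: [L [E b] :: [L [E b] :: [L [E b]]]]]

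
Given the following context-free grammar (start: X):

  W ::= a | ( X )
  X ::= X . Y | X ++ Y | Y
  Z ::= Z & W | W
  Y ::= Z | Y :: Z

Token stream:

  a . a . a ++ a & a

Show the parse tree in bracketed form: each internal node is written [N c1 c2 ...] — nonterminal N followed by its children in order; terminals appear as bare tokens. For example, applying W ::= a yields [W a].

X
X ++ Y
X . Y ++ Y
X . Y . Y ++ Y
Y . Y . Y ++ Y
Z . Y . Y ++ Y
W . Y . Y ++ Y
a . Y . Y ++ Y
a . Z . Y ++ Y
a . W . Y ++ Y
a . a . Y ++ Y
a . a . Z ++ Y
a . a . W ++ Y
a . a . a ++ Y
a . a . a ++ Z
a . a . a ++ Z & W
a . a . a ++ W & W
a . a . a ++ a & W
a . a . a ++ a & a

[X [X [X [X [Y [Z [W a]]]] . [Y [Z [W a]]]] . [Y [Z [W a]]]] ++ [Y [Z [Z [W a]] & [W a]]]]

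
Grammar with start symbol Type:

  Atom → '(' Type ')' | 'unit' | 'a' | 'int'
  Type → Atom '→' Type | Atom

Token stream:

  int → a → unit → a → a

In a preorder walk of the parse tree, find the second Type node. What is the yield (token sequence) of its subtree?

a → unit → a → a

[Type [Atom int] → [Type [Atom a] → [Type [Atom unit] → [Type [Atom a] → [Type [Atom a]]]]]]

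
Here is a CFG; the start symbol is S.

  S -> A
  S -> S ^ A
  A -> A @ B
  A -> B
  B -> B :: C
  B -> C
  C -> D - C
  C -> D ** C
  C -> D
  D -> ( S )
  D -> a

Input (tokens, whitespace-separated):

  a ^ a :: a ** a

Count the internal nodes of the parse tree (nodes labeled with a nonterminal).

[S [S [A [B [C [D a]]]]] ^ [A [B [B [C [D a]]] :: [C [D a] ** [C [D a]]]]]]

15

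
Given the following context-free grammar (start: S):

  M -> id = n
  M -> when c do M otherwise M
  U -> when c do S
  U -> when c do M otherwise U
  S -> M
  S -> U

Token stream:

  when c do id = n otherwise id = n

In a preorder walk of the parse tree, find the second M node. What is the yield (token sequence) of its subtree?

id = n

[S [M when c do [M id = n] otherwise [M id = n]]]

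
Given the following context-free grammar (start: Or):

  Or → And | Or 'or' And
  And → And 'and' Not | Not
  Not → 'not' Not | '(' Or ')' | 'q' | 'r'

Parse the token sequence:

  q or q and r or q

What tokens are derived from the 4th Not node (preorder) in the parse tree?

[Or [Or [Or [And [Not q]]] or [And [And [Not q]] and [Not r]]] or [And [Not q]]]

q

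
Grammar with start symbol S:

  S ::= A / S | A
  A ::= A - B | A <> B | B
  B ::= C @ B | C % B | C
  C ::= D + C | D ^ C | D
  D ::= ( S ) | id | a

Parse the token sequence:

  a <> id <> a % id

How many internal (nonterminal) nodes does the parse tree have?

[S [A [A [A [B [C [D a]]]] <> [B [C [D id]]]] <> [B [C [D a]] % [B [C [D id]]]]]]

16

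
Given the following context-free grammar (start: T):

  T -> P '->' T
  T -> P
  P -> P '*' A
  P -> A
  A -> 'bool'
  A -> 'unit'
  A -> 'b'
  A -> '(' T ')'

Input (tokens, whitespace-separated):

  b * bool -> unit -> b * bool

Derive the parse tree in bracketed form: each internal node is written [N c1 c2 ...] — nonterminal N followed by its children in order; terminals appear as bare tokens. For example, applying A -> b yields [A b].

T
P -> T
P * A -> T
A * A -> T
b * A -> T
b * bool -> T
b * bool -> P -> T
b * bool -> A -> T
b * bool -> unit -> T
b * bool -> unit -> P
b * bool -> unit -> P * A
b * bool -> unit -> A * A
b * bool -> unit -> b * A
b * bool -> unit -> b * bool

[T [P [P [A b]] * [A bool]] -> [T [P [A unit]] -> [T [P [P [A b]] * [A bool]]]]]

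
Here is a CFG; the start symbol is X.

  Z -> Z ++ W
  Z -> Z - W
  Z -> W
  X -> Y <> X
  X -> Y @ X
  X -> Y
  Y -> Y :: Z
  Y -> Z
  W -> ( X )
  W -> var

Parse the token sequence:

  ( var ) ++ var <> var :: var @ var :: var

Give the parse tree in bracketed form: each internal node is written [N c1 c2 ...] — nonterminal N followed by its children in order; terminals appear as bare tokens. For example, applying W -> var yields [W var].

[X [Y [Z [Z [W ( [X [Y [Z [W var]]]] )]] ++ [W var]]] <> [X [Y [Y [Z [W var]]] :: [Z [W var]]] @ [X [Y [Y [Z [W var]]] :: [Z [W var]]]]]]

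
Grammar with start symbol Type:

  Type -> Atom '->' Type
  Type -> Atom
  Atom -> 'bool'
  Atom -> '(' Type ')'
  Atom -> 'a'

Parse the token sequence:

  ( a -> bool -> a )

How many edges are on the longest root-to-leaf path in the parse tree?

[Type [Atom ( [Type [Atom a] -> [Type [Atom bool] -> [Type [Atom a]]]] )]]

6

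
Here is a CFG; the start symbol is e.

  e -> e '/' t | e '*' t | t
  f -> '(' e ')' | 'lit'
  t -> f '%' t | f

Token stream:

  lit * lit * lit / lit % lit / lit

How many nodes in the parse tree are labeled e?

5

[e [e [e [e [e [t [f lit]]] * [t [f lit]]] * [t [f lit]]] / [t [f lit] % [t [f lit]]]] / [t [f lit]]]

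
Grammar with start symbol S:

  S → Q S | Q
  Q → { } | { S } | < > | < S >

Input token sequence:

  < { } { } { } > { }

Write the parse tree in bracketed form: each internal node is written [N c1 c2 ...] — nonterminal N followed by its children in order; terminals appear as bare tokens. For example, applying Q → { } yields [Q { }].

[S [Q < [S [Q { }] [S [Q { }] [S [Q { }]]]] >] [S [Q { }]]]

S
Q S
< S > S
< Q S > S
< { } S > S
< { } Q S > S
< { } { } S > S
< { } { } Q > S
< { } { } { } > S
< { } { } { } > Q
< { } { } { } > { }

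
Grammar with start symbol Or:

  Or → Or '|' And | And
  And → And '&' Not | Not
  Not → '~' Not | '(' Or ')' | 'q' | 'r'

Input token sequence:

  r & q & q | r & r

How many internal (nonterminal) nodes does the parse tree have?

[Or [Or [And [And [And [Not r]] & [Not q]] & [Not q]]] | [And [And [Not r]] & [Not r]]]

12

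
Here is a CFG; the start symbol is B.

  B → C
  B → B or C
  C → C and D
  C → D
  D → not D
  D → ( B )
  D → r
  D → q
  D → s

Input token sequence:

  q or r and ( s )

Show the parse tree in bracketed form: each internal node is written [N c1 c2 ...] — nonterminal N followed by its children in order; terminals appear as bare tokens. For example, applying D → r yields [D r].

[B [B [C [D q]]] or [C [C [D r]] and [D ( [B [C [D s]]] )]]]

B
B or C
C or C
D or C
q or C
q or C and D
q or D and D
q or r and D
q or r and ( B )
q or r and ( C )
q or r and ( D )
q or r and ( s )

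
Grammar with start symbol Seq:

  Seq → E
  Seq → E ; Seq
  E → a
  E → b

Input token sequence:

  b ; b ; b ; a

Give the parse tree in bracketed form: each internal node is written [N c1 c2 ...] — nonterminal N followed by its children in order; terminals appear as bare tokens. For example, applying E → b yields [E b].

Seq
E ; Seq
b ; Seq
b ; E ; Seq
b ; b ; Seq
b ; b ; E ; Seq
b ; b ; b ; Seq
b ; b ; b ; E
b ; b ; b ; a

[Seq [E b] ; [Seq [E b] ; [Seq [E b] ; [Seq [E a]]]]]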